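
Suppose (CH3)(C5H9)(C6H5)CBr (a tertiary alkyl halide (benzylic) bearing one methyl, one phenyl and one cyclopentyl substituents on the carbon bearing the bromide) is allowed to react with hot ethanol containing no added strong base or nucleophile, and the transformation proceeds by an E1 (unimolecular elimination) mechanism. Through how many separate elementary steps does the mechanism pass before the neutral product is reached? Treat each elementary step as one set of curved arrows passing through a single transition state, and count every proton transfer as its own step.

2

Step 1: Ionisation: the C–Br σ-bond cleaves heterolytically; both bonding electrons depart with Br⁻, leaving a tertiary carbocation at the α-carbon.
(No 1,2-shift: no single shift to an adjacent carbon would give a more stable cation.)
Step 2: An ethanol molecule (solvent) deprotonates a β-carbon; as the C–H bond breaks, those electrons form the new alkene π bond.
Total: 2 elementary steps.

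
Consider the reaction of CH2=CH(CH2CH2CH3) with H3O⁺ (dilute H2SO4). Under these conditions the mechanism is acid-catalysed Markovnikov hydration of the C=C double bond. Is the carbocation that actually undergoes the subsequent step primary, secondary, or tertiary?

Step 1: The π electrons of the C=C bond attack a proton of H3O⁺; Markovnikov addition places the new C–H on the less-substituted alkene carbon, so the positive charge ends up on the more-substituted carbon — a secondary carbocation. H2O is released.
No single 1,2-shift to an adjacent carbon would give a more-substituted cation, so no rearrangement occurs.

secondary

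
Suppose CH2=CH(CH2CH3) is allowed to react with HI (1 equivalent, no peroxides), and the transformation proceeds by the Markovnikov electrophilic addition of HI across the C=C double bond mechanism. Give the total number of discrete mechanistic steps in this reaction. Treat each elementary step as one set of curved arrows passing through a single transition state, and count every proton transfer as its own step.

Step 1: Electrophilic addition begins with the π(C=C) electrons forming a bond to the proton of HI. Following Markovnikov's rule, the resulting cation is secondary. The H–I bond breaks heterolytically, releasing I⁻.
(No 1,2-shift: no single shift to an adjacent carbon would give a more stable cation.)
Step 2: I⁻ captures the cation: a lone pair on I⁻ fills the empty p orbital, producing the alkyl halide product.
Total: 2 elementary steps.

2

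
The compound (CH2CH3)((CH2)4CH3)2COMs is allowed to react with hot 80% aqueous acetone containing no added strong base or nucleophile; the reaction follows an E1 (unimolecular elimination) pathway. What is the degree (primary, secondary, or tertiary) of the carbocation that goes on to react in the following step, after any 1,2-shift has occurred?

Step 1: Rate-determining heterolysis of the C–O bond gives MsO⁻ and a tertiary carbocation.
No single 1,2-shift to an adjacent carbon would give a more-substituted cation, so no rearrangement occurs.

tertiary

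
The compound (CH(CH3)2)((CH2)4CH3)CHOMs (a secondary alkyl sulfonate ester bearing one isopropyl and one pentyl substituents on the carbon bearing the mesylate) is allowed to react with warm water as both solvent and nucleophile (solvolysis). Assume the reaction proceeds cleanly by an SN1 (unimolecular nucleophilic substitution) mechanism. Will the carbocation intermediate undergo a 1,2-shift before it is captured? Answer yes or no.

yes

The first-formed carbocation is secondary.
The adjacent isopropyl carbon already bears 2 other carbon substituents and has a hydrogen to migrate; after a 1,2-hydride shift from that carbon the positive charge sits on a tertiary centre.
Tertiary is more stable than secondary, so the shift occurs.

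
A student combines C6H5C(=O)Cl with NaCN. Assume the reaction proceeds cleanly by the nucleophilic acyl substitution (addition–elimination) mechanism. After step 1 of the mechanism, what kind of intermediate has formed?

Step 1: A lone pair on the C of CN⁻ attacks the electrophilic acyl carbon; the π(C=O) electrons move onto oxygen, giving a tetrahedral intermediate.
After step 1 the species present is a tetrahedral intermediate.

tetrahedral intermediate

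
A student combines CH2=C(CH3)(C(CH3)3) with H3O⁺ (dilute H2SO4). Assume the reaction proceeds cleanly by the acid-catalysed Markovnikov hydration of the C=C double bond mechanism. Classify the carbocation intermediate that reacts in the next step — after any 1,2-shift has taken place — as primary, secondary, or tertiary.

Step 1: Protonation of the alkene by H3O⁺: the π bond acts as the nucleophile and picks up H⁺, giving the more stable (Markovnikov) tertiary carbocation. H2O is released.
No single 1,2-shift to an adjacent carbon would give a more-substituted cation, so no rearrangement occurs.

tertiary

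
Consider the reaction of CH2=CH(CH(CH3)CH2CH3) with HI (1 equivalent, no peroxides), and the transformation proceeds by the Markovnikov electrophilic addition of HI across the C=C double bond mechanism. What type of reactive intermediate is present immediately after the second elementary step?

tertiary carbocation

Step 1: Electrophilic addition begins with the π(C=C) electrons forming a bond to the proton of HI. Following Markovnikov's rule, the resulting cation is secondary. The H–I bond breaks heterolytically, releasing I⁻.
Step 2: A 1,2-hydride shift from the adjacent sec-butyl carbon moves the positive charge from the secondary centre to an adjacent carbon, generating a more stable tertiary carbocation.
After step 2 the species present is a tertiary carbocation.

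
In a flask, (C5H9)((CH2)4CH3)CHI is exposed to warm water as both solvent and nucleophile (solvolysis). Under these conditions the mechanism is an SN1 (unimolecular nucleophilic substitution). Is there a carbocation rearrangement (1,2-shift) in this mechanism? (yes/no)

The first-formed carbocation is secondary.
The adjacent cyclopentyl carbon already bears 2 other carbon substituents and has a hydrogen to migrate; after a 1,2-hydride shift from that carbon the positive charge sits on a tertiary centre.
Tertiary is more stable than secondary, so the shift occurs.

yes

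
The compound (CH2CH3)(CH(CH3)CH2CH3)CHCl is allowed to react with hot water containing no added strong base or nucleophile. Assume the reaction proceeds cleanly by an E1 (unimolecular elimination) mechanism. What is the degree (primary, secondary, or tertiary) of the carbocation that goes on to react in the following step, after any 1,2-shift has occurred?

tertiary

Step 1: Unassisted departure of Cl⁻ (taking the C–Cl bonding pair) generates a secondary carbocation.
Step 2: A hydride (H with its bonding pair) migrates from the adjacent sec-butyl carbon to the cationic centre — a 1,2-hydride shift — upgrading the secondary cation to a tertiary one.
The cation rearranges from secondary to tertiary via a 1,2-hydride shift from the adjacent sec-butyl carbon; the tertiary cation is what reacts next.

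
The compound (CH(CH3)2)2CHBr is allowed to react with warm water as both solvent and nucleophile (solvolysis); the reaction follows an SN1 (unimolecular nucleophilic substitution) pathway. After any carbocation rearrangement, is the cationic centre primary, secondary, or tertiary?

Step 1: Unassisted departure of Br⁻ (taking the C–Br bonding pair) generates a secondary carbocation.
Step 2: A 1,2-hydride shift from the adjacent isopropyl carbon moves the positive charge from the secondary centre to an adjacent carbon, generating a more stable tertiary carbocation.
The cation rearranges from secondary to tertiary via a 1,2-hydride shift from the adjacent isopropyl carbon; the tertiary cation is what reacts next.

tertiary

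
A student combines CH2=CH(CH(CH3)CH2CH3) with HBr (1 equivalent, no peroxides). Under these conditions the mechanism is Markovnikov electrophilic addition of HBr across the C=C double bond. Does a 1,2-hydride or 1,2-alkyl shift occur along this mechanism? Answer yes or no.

yes

The first-formed carbocation is secondary.
The adjacent sec-butyl carbon already bears 2 other carbon substituents and has a hydrogen to migrate; after a 1,2-hydride shift from that carbon the positive charge sits on a tertiary centre.
Tertiary is more stable than secondary, so the shift occurs.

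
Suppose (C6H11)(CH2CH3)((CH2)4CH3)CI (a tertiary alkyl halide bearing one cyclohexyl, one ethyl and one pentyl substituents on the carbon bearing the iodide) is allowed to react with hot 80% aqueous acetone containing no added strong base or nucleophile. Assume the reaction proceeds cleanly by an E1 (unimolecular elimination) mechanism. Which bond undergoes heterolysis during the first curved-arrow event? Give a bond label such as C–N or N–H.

C–I

Step 1: The C–I bond breaks with both electrons going to the iodide; I⁻ leaves and a tertiary carbocation remains.
The bond broken in this step is the C–I bond.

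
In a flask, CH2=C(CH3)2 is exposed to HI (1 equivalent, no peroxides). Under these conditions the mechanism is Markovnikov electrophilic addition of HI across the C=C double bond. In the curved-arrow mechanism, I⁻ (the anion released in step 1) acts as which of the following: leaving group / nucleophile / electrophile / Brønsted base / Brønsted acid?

nucleophile

Step 2: I⁻ captures the cation: a lone pair on I⁻ fills the empty p orbital, producing the alkyl halide product.
I⁻ (the anion released in step 1) donates an electron pair to form a new σ-bond to carbon — it is the nucleophile.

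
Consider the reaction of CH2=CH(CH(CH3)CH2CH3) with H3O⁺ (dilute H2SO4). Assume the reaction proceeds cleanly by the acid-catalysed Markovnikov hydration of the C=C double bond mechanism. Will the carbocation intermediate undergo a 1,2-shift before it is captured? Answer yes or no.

The first-formed carbocation is secondary.
The adjacent sec-butyl carbon already bears 2 other carbon substituents and has a hydrogen to migrate; after a 1,2-hydride shift from that carbon the positive charge sits on a tertiary centre.
Tertiary is more stable than secondary, so the shift occurs.

yes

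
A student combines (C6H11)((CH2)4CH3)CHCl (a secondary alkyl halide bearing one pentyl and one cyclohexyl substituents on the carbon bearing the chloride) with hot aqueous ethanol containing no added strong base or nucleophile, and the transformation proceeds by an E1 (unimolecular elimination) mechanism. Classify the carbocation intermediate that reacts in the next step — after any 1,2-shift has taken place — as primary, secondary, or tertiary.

Step 1: The C–Cl bond breaks with both electrons going to the chloride; Cl⁻ leaves and a secondary carbocation remains.
Step 2: A hydride (H with its bonding pair) migrates from the adjacent cyclohexyl carbon to the cationic centre — a 1,2-hydride shift — upgrading the secondary cation to a tertiary one.
The cation rearranges from secondary to tertiary via a 1,2-hydride shift from the adjacent cyclohexyl carbon; the tertiary cation is what reacts next.

tertiary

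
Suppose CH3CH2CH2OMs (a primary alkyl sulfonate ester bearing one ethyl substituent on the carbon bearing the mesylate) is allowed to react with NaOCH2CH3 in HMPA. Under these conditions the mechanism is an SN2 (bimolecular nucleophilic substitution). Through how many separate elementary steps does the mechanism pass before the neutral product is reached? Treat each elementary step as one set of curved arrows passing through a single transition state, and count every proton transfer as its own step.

1

Step 1: Backside attack by CH3CH2O⁻ on the carbon bearing the mesylate: the new C–O bond forms as the C–O bond breaks, with Walden inversion at carbon.
Total: 1 elementary step.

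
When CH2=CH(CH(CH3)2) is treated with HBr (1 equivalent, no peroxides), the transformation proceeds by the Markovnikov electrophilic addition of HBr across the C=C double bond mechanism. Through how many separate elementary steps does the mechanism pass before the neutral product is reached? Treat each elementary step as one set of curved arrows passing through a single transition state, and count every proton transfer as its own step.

Step 1: The π electrons of the C=C bond attack a proton of HBr; Markovnikov addition places the new C–H on the less-substituted alkene carbon, so the positive charge ends up on the more-substituted carbon — a secondary carbocation. The H–Br bond breaks heterolytically, releasing Br⁻.
Step 2: Carbocation rearrangement: a 1,2-hydride shift from the adjacent isopropyl carbon converts the initially-formed secondary cation into the more stable tertiary cation.
Step 3: Nucleophilic attack by Br⁻ on the carbocation completes the addition, giving R–Br.
Total: 3 elementary steps.

3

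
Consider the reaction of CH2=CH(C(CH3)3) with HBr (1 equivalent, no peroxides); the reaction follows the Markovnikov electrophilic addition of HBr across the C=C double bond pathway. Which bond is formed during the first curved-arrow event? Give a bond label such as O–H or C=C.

C–H

Step 1: Electrophilic addition begins with the π(C=C) electrons forming a bond to the proton of HBr. Following Markovnikov's rule, the resulting cation is secondary. The H–Br bond breaks heterolytically, releasing Br⁻.
The bond formed in this step is the C–H bond.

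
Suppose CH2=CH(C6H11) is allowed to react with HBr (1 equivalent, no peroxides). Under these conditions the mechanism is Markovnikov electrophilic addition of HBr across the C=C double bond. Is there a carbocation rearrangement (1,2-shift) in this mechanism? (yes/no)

yes

The first-formed carbocation is secondary.
The adjacent cyclohexyl carbon already bears 2 other carbon substituents and has a hydrogen to migrate; after a 1,2-hydride shift from that carbon the positive charge sits on a tertiary centre.
Tertiary is more stable than secondary, so the shift occurs.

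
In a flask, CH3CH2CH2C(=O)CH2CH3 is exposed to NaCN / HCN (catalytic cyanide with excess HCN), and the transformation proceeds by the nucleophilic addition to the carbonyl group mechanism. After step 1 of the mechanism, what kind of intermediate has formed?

tetrahedral alkoxide intermediate

Step 1: CN⁻ attacks the sp² carbonyl carbon; the C=O π bond breaks and the electrons end up as a lone pair on the alkoxide oxygen of the tetrahedral intermediate.
After step 1 the species present is a tetrahedral alkoxide intermediate.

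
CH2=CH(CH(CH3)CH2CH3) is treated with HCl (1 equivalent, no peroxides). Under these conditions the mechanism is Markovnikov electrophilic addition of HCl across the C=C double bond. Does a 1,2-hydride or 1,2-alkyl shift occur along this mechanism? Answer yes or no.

The first-formed carbocation is secondary.
The adjacent sec-butyl carbon already bears 2 other carbon substituents and has a hydrogen to migrate; after a 1,2-hydride shift from that carbon the positive charge sits on a tertiary centre.
Tertiary is more stable than secondary, so the shift occurs.

yes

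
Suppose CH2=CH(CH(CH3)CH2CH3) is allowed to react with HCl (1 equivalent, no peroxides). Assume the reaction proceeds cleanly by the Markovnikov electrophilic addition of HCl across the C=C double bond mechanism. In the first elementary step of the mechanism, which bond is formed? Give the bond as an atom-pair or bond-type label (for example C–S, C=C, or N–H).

Step 1: The π electrons of the C=C bond attack a proton of HCl; Markovnikov addition places the new C–H on the less-substituted alkene carbon, so the positive charge ends up on the more-substituted carbon — a secondary carbocation. The H–Cl bond breaks heterolytically, releasing Cl⁻.
The bond formed in this step is the C–H bond.

C–H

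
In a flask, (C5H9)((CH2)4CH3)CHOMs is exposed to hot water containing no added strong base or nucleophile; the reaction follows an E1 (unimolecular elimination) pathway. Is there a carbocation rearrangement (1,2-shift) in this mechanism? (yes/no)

The first-formed carbocation is secondary.
The adjacent cyclopentyl carbon already bears 2 other carbon substituents and has a hydrogen to migrate; after a 1,2-hydride shift from that carbon the positive charge sits on a tertiary centre.
Tertiary is more stable than secondary, so the shift occurs.

yes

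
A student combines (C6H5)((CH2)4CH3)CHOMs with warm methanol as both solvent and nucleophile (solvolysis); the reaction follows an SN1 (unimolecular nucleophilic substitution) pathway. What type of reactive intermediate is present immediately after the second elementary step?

Step 1: Rate-determining heterolysis of the C–O bond gives MsO⁻ and a secondary carbocation.
Step 2: Nucleophilic capture: the oxygen of CH3OH bonds to the cationic carbon, producing an oxonium-ion intermediate.
After step 2 the species present is an oxonium ion.

oxonium ion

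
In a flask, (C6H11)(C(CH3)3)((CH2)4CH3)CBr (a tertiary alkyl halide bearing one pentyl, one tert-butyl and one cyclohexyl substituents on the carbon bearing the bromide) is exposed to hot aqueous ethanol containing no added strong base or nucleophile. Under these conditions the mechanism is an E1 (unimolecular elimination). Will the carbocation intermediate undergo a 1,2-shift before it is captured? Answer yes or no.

The first-formed carbocation is tertiary.
No single 1,2-shift to an adjacent carbon would produce a more-substituted cation than the one already present, so no rearrangement occurs.

no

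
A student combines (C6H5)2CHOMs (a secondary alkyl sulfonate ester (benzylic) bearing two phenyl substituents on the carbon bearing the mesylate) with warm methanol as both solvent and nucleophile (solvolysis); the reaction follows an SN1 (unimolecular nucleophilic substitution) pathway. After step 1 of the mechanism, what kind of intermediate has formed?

Step 1: Ionisation: the C–O σ-bond cleaves heterolytically; both bonding electrons depart with MsO⁻, leaving a secondary carbocation at the α-carbon.
After step 1 the species present is a secondary carbocation.

secondary carbocation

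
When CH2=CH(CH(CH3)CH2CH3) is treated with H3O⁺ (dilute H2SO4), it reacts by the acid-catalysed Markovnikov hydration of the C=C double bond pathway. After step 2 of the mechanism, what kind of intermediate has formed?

Step 1: Electrophilic addition begins with the π(C=C) electrons forming a bond to the proton of H3O⁺. Following Markovnikov's rule, the resulting cation is secondary. H2O is released.
Step 2: Carbocation rearrangement: a 1,2-hydride shift from the adjacent sec-butyl carbon converts the initially-formed secondary cation into the more stable tertiary cation.
After step 2 the species present is a tertiary carbocation.

tertiary carbocation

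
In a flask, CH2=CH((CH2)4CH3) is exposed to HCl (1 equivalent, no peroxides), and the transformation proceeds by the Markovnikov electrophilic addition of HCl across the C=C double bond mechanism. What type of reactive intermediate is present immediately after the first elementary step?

Step 1: The π electrons of the C=C bond attack a proton of HCl; Markovnikov addition places the new C–H on the less-substituted alkene carbon, so the positive charge ends up on the more-substituted carbon — a secondary carbocation. The H–Cl bond breaks heterolytically, releasing Cl⁻.
After step 1 the species present is a secondary carbocation.

secondary carbocation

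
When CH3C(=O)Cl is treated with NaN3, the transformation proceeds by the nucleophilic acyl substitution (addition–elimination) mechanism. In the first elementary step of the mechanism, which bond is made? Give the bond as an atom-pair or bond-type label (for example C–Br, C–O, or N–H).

C–N

Step 1: Nucleophilic addition of N3⁻ to the acyl carbon breaks the π(C=O) bond and yields a tetrahedral, anionic intermediate.
The bond formed in this step is the C–N bond.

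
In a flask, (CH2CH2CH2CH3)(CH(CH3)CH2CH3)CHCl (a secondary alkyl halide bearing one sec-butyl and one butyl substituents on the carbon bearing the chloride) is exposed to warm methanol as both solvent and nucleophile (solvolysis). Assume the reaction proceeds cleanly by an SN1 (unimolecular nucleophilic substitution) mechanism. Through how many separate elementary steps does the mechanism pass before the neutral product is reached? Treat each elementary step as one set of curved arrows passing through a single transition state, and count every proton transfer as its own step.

Step 1: The C–Cl bond breaks with both electrons going to the chloride; Cl⁻ leaves and a secondary carbocation remains.
Step 2: Carbocation rearrangement: a 1,2-hydride shift from the adjacent sec-butyl carbon converts the initially-formed secondary cation into the more stable tertiary cation.
Step 3: CH3OH donates an oxygen lone pair into the empty p orbital of the cation, giving a protonated ether (an oxonium ion).
Step 4: A second solvent molecule removes the proton on oxygen, giving the neutral ether product.
Total: 4 elementary steps.

4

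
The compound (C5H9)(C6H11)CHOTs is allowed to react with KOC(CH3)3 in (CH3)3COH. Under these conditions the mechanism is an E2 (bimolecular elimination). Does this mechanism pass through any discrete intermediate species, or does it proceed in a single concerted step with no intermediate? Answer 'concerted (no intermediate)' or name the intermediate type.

concerted (no intermediate)

In one step, (CH3)3CO⁻ pulls off a β-proton, the C–O bond cleaves, and a C=C double bond forms between the α- and β-carbons (E2, anti elimination).
All bond changes occur in one transition state; no discrete intermediate is formed.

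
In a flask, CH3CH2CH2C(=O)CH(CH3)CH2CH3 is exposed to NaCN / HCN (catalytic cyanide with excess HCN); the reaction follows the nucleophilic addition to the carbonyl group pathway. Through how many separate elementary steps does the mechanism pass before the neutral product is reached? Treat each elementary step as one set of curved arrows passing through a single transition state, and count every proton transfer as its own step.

2

Step 1: CN⁻ attacks the sp² carbonyl carbon; the C=O π bond breaks and the electrons end up as a lone pair on the alkoxide oxygen of the tetrahedral intermediate.
Step 2: The alkoxide oxygen removes a proton from HCN present in the mixture, giving a cyanohydrin and regenerating CN⁻.
Total: 2 elementary steps.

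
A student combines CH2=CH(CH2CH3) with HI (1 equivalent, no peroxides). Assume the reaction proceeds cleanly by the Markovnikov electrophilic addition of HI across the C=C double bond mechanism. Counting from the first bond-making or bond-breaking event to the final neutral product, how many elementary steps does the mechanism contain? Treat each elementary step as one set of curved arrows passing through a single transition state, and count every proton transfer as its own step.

Step 1: The π electrons of the C=C bond attack a proton of HI; Markovnikov addition places the new C–H on the less-substituted alkene carbon, so the positive charge ends up on the more-substituted carbon — a secondary carbocation. The H–I bond breaks heterolytically, releasing I⁻.
(No 1,2-shift: no single shift to an adjacent carbon would give a more stable cation.)
Step 2: Nucleophilic attack by I⁻ on the carbocation completes the addition, giving R–I.
Total: 2 elementary steps.

2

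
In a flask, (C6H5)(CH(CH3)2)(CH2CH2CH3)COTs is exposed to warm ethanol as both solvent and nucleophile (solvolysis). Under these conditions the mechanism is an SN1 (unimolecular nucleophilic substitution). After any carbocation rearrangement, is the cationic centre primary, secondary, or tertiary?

tertiary

Step 1: The C–O bond breaks with both electrons going to the tosylate; TsO⁻ leaves and a tertiary carbocation remains.
No single 1,2-shift to an adjacent carbon would give a more-substituted cation, so no rearrangement occurs.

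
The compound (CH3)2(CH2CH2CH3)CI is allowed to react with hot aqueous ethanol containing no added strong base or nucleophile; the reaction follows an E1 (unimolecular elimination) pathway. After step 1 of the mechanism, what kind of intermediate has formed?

tertiary carbocation

Step 1: Unassisted departure of I⁻ (taking the C–I bonding pair) generates a tertiary carbocation.
After step 1 the species present is a tertiary carbocation.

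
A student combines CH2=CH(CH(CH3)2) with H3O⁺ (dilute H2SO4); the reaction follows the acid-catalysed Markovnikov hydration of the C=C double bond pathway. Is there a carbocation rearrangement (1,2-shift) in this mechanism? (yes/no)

The first-formed carbocation is secondary.
The adjacent isopropyl carbon already bears 2 other carbon substituents and has a hydrogen to migrate; after a 1,2-hydride shift from that carbon the positive charge sits on a tertiary centre.
Tertiary is more stable than secondary, so the shift occurs.

yes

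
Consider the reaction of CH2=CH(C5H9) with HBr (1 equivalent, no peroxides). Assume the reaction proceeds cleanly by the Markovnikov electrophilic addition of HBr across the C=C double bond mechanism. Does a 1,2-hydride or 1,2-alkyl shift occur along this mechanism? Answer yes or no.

yes

The first-formed carbocation is secondary.
The adjacent cyclopentyl carbon already bears 2 other carbon substituents and has a hydrogen to migrate; after a 1,2-hydride shift from that carbon the positive charge sits on a tertiary centre.
Tertiary is more stable than secondary, so the shift occurs.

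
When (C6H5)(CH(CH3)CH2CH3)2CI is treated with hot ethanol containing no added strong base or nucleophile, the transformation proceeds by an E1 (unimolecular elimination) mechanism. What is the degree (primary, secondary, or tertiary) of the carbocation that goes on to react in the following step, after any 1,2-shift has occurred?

tertiary

Step 1: The C–I bond breaks with both electrons going to the iodide; I⁻ leaves and a tertiary carbocation remains.
No single 1,2-shift to an adjacent carbon would give a more-substituted cation, so no rearrangement occurs.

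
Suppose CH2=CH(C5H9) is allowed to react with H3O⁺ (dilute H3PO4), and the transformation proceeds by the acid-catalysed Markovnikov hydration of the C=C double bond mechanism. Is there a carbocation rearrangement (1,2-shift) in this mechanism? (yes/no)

The first-formed carbocation is secondary.
The adjacent cyclopentyl carbon already bears 2 other carbon substituents and has a hydrogen to migrate; after a 1,2-hydride shift from that carbon the positive charge sits on a tertiary centre.
Tertiary is more stable than secondary, so the shift occurs.

yes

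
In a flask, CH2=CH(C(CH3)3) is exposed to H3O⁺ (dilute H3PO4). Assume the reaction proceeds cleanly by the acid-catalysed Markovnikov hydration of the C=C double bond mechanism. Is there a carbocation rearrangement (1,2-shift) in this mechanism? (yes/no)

yes

The first-formed carbocation is secondary.
The adjacent tert-butyl carbon has no hydrogen but bears methyl groups; migration of one methyl with its bonding pair (a 1,2-methyl shift) places the charge on a tertiary centre.
Tertiary is more stable than secondary, so the shift occurs.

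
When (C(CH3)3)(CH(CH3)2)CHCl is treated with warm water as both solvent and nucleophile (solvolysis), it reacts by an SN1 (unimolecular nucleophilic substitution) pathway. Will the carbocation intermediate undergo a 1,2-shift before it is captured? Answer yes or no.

The first-formed carbocation is secondary.
The adjacent isopropyl carbon already bears 2 other carbon substituents and has a hydrogen to migrate; after a 1,2-hydride shift from that carbon the positive charge sits on a tertiary centre.
Tertiary is more stable than secondary, so the shift occurs.

yes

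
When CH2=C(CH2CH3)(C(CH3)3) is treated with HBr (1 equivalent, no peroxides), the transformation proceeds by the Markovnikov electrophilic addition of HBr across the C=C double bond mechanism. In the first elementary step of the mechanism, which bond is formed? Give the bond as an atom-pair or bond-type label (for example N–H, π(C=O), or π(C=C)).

C–H

Step 1: Electrophilic addition begins with the π(C=C) electrons forming a bond to the proton of HBr. Following Markovnikov's rule, the resulting cation is tertiary. The H–Br bond breaks heterolytically, releasing Br⁻.
The bond formed in this step is the C–H bond.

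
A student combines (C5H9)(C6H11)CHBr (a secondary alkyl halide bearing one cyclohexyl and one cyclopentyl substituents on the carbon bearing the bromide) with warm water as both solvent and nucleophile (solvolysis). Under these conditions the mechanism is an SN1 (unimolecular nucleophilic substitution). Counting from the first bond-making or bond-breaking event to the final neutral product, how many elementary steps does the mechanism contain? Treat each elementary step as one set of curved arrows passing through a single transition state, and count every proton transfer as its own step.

4

Step 1: Unassisted departure of Br⁻ (taking the C–Br bonding pair) generates a secondary carbocation.
Step 2: A 1,2-hydride shift from the adjacent cyclohexyl carbon moves the positive charge from the secondary centre to an adjacent carbon, generating a more stable tertiary carbocation.
Step 3: Nucleophilic capture: the oxygen of H2O bonds to the cationic carbon, producing an oxonium-ion intermediate.
Step 4: Deprotonation of the oxonium oxygen by solvent water yields the neutral alcohol.
Total: 4 elementary steps.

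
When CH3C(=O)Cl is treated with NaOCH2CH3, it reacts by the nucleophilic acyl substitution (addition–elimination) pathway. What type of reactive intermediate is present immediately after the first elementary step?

Step 1: A lone pair on the O of CH3CH2O⁻ attacks the electrophilic acyl carbon; the π(C=O) electrons move onto oxygen, giving a tetrahedral intermediate.
After step 1 the species present is a tetrahedral intermediate.

tetrahedral intermediate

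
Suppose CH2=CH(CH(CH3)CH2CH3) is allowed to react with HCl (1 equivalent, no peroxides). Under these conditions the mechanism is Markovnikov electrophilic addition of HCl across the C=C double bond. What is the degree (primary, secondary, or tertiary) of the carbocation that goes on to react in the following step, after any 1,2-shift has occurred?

tertiary

Step 1: Electrophilic addition begins with the π(C=C) electrons forming a bond to the proton of HCl. Following Markovnikov's rule, the resulting cation is secondary. The H–Cl bond breaks heterolytically, releasing Cl⁻.
Step 2: Carbocation rearrangement: a 1,2-hydride shift from the adjacent sec-butyl carbon converts the initially-formed secondary cation into the more stable tertiary cation.
The cation rearranges from secondary to tertiary via a 1,2-hydride shift from the adjacent sec-butyl carbon; the tertiary cation is what reacts next.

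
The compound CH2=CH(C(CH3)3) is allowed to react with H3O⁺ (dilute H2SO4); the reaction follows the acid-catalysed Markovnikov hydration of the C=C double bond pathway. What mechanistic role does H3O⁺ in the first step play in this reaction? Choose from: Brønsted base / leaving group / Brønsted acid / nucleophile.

Brønsted acid

Step 1: The π electrons of the C=C bond attack a proton of H3O⁺; Markovnikov addition places the new C–H on the less-substituted alkene carbon, so the positive charge ends up on the more-substituted carbon — a secondary carbocation. H2O is released.
H3O⁺ in the first step donates a proton in a proton-transfer step — a Brønsted acid.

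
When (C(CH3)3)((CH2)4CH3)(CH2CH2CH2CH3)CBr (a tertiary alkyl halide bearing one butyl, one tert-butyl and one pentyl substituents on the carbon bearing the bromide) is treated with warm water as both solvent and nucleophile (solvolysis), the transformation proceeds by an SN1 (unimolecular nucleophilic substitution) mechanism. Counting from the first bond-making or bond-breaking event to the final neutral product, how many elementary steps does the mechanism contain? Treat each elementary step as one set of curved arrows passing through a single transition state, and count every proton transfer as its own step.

3

Step 1: The C–Br bond breaks with both electrons going to the bromide; Br⁻ leaves and a tertiary carbocation remains.
(No 1,2-shift: no single shift to an adjacent carbon would give a more stable cation.)
Step 2: Nucleophilic capture: the oxygen of H2O bonds to the cationic carbon, producing an oxonium-ion intermediate.
Step 3: Proton transfer from the O–H of the oxonium ion to a solvent molecule delivers the neutral alcohol.
Total: 3 elementary steps.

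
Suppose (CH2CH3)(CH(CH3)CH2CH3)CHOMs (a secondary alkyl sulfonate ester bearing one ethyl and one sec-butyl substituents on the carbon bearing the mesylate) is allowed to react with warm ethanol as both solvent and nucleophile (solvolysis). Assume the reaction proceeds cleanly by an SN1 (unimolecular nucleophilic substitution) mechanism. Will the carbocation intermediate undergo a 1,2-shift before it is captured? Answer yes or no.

The first-formed carbocation is secondary.
The adjacent sec-butyl carbon already bears 2 other carbon substituents and has a hydrogen to migrate; after a 1,2-hydride shift from that carbon the positive charge sits on a tertiary centre.
Tertiary is more stable than secondary, so the shift occurs.

yes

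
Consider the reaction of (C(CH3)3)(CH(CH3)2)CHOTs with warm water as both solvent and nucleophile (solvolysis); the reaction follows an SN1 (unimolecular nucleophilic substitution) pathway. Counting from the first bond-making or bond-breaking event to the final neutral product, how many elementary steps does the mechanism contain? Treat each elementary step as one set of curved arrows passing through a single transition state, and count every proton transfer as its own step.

Step 1: Ionisation: the C–O σ-bond cleaves heterolytically; both bonding electrons depart with TsO⁻, leaving a secondary carbocation at the α-carbon.
Step 2: A 1,2-hydride shift from the adjacent isopropyl carbon moves the positive charge from the secondary centre to an adjacent carbon, generating a more stable tertiary carbocation.
Step 3: Nucleophilic capture: the oxygen of H2O bonds to the cationic carbon, producing an oxonium-ion intermediate.
Step 4: A second solvent molecule removes the proton on oxygen, giving the neutral alcohol product.
Total: 4 elementary steps.

4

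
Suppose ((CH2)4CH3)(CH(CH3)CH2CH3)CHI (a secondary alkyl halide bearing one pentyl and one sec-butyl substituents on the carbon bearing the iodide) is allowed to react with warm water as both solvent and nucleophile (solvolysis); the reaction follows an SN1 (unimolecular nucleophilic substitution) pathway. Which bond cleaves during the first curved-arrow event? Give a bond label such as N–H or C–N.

Step 1: Rate-determining heterolysis of the C–I bond gives I⁻ and a secondary carbocation.
The bond broken in this step is the C–I bond.

C–I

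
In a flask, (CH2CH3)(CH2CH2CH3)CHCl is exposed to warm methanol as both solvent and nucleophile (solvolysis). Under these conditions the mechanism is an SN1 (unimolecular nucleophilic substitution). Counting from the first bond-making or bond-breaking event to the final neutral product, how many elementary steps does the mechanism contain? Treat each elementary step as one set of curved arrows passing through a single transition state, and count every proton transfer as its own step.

Step 1: Ionisation: the C–Cl σ-bond cleaves heterolytically; both bonding electrons depart with Cl⁻, leaving a secondary carbocation at the α-carbon.
(No 1,2-shift: no single shift to an adjacent carbon would give a more stable cation.)
Step 2: Nucleophilic capture: the oxygen of CH3OH bonds to the cationic carbon, producing an oxonium-ion intermediate.
Step 3: Proton transfer from the O–H of the oxonium ion to a solvent molecule delivers the neutral ether.
Total: 3 elementary steps.

3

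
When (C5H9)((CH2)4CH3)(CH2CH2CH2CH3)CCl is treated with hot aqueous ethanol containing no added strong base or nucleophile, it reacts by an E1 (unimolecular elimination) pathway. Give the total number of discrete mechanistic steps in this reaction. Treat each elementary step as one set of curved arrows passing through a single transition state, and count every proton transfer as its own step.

Step 1: The C–Cl bond breaks with both electrons going to the chloride; Cl⁻ leaves and a tertiary carbocation remains.
(No 1,2-shift: no single shift to an adjacent carbon would give a more stable cation.)
Step 2: Loss of a β-proton to a water (or ethanol) molecule of the solvent: the C–H bonding pair collapses toward the cationic carbon to form the C=C π bond, yielding the alkene.
Total: 2 elementary steps.

2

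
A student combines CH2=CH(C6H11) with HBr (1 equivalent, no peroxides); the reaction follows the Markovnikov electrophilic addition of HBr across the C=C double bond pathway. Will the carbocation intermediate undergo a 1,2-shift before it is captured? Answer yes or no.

yes

The first-formed carbocation is secondary.
The adjacent cyclohexyl carbon already bears 2 other carbon substituents and has a hydrogen to migrate; after a 1,2-hydride shift from that carbon the positive charge sits on a tertiary centre.
Tertiary is more stable than secondary, so the shift occurs.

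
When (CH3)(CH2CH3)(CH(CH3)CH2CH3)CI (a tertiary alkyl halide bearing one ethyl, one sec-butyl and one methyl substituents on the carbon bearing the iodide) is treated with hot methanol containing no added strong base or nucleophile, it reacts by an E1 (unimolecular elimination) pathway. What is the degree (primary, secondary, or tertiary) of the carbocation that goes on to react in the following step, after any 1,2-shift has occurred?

tertiary

Step 1: Ionisation: the C–I σ-bond cleaves heterolytically; both bonding electrons depart with I⁻, leaving a tertiary carbocation at the α-carbon.
No single 1,2-shift to an adjacent carbon would give a more-substituted cation, so no rearrangement occurs.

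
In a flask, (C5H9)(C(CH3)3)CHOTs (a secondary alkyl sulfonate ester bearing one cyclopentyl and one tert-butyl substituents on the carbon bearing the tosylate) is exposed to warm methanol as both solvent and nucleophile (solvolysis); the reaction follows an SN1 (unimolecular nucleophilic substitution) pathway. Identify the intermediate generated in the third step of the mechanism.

Step 1: The C–O bond breaks with both electrons going to the tosylate; TsO⁻ leaves and a secondary carbocation remains.
Step 2: Carbocation rearrangement: a 1,2-hydride shift from the adjacent cyclopentyl carbon converts the initially-formed secondary cation into the more stable tertiary cation.
Step 3: Nucleophilic capture: the oxygen of CH3OH bonds to the cationic carbon, producing an oxonium-ion intermediate.
After step 3 the species present is an oxonium ion.

oxonium ion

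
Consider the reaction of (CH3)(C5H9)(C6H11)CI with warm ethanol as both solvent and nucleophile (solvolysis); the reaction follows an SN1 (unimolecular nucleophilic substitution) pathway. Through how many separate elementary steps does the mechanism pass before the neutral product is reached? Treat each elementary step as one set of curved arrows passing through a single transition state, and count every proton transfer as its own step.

3

Step 1: Rate-determining heterolysis of the C–I bond gives I⁻ and a tertiary carbocation.
(No 1,2-shift: no single shift to an adjacent carbon would give a more stable cation.)
Step 2: CH3CH2OH donates an oxygen lone pair into the empty p orbital of the cation, giving a protonated ether (an oxonium ion).
Step 3: Deprotonation of the oxonium oxygen by solvent ethanol yields the neutral ether.
Total: 3 elementary steps.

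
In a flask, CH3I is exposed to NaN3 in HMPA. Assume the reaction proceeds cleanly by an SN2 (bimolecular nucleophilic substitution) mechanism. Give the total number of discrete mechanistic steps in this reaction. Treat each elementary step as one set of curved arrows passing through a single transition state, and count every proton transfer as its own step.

Step 1: Backside attack by N3⁻ on the carbon bearing the iodide: the new C–N bond forms as the C–I bond breaks, with Walden inversion at carbon.
Total: 1 elementary step.

1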